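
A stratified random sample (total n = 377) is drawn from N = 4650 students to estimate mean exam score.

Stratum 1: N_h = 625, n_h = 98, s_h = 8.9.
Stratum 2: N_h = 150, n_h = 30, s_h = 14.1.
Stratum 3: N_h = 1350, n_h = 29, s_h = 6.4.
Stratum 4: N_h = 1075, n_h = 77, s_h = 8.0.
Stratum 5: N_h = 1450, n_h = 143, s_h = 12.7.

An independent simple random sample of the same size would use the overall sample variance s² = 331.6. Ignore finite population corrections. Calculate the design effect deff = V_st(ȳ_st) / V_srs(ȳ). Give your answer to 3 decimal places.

deff ≈ 0.335

V̂(ȳ_st) = Σ W_h² s_h²/n_h, with W_h = N_h/N and N = 4650:
  stratum 1: (625/4650)²·8.9²/98 = 0.0146019
  stratum 2: (150/4650)²·14.1²/30 = 0.00689594
  stratum 3: (1350/4650)²·6.4²/29 = 0.119048
  stratum 4: (1075/4650)²·8.0²/77 = 0.0444222
  stratum 5: (1450/4650)²·12.7²/143 = 0.109673
V_st = 0.294642
V_srs = s²/n = 331.6/377 = 0.879576
deff = V_st / V_srs = 0.294642/0.879576 = 0.3350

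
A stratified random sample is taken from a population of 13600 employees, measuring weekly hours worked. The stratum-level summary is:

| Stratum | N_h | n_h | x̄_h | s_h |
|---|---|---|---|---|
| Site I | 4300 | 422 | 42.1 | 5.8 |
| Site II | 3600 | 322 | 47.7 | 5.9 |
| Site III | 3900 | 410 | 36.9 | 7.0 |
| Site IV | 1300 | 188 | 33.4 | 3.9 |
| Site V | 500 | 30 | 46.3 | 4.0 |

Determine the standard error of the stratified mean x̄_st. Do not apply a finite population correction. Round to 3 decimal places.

V̂(x̄_st) = Σ W_h² s_h²/n_h, with W_h = N_h/N and N = 13600:
  stratum Site I: (4300/13600)²·5.8²/422 = 0.00796898
  stratum Site II: (3600/13600)²·5.9²/322 = 0.00757487
  stratum Site III: (3900/13600)²·7.0²/410 = 0.00982797
  stratum Site IV: (1300/13600)²·3.9²/188 = 0.000739231
  stratum Site V: (500/13600)²·4.0²/30 = 0.000720877
V̂(x̄_st) = 0.0268319
SE(x̄_st) = √0.0268319 = 0.163805

SE(x̄_st) ≈ 0.164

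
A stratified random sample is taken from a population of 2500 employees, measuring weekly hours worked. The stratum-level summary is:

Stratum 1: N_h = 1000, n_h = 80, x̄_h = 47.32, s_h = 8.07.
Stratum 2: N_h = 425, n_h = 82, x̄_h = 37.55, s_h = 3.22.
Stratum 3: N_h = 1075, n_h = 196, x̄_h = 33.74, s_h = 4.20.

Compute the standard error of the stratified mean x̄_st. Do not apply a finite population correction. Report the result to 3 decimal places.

V̂(x̄_st) = Σ W_h² s_h²/n_h, with W_h = N_h/N and N = 2500:
  stratum 1: (1000/2500)²·8.07²/80 = 0.13025
  stratum 2: (425/2500)²·3.22²/82 = 0.00365423
  stratum 3: (1075/2500)²·4.20²/196 = 0.016641
V̂(x̄_st) = 0.150545
SE(x̄_st) = √0.150545 = 0.388001

SE(x̄_st) ≈ 0.388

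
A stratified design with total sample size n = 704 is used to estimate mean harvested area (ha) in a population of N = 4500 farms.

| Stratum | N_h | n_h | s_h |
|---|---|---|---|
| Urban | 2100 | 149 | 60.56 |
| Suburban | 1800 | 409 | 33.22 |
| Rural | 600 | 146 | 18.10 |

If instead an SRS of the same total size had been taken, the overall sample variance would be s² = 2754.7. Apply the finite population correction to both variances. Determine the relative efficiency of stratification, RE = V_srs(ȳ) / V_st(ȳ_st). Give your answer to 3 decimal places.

V̂(ȳ_st) = Σ W_h² (1 − n_h/N_h) s_h²/n_h, with W_h = N_h/N and N = 4500:
  stratum Urban: (2100/4500)²·(1 − 149/2100)·60.56²/149 = 4.98009
  stratum Suburban: (1800/4500)²·(1 − 409/1800)·33.22²/409 = 0.333619
  stratum Rural: (600/4500)²·(1 − 146/600)·18.10²/146 = 0.0301847
V_st = 5.34389
V_srs = (1 − 704/4500)·2754.7/704 = 3.30077
Relative efficiency = V_srs / V_st = 3.30077/5.34389 = 0.6177

RE ≈ 0.618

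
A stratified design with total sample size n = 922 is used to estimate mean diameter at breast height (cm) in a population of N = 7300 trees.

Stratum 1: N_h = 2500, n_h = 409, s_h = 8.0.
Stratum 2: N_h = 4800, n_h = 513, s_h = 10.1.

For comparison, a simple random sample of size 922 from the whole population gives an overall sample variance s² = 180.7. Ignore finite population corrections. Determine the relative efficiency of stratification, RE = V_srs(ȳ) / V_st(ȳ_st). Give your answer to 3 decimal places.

RE ≈ 1.879

V̂(ȳ_st) = Σ W_h² s_h²/n_h, with W_h = N_h/N and N = 7300:
  stratum 1: (2500/7300)²·8.0²/409 = 0.0183523
  stratum 2: (4800/7300)²·10.1²/513 = 0.085973
V_st = 0.104325
V_srs = s²/n = 180.7/922 = 0.195987
Relative efficiency = V_srs / V_st = 0.195987/0.104325 = 1.8786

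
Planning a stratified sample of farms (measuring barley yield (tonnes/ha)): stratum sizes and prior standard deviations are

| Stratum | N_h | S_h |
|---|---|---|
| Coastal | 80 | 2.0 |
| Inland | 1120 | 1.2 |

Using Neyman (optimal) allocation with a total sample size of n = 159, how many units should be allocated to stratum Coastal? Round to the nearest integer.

Neyman allocation: n_h = n · N_h S_h / Σ N_i S_i, with n = 159.
  stratum Coastal: N_h·S_h = 80·2.0 = 160.00
  stratum Inland: N_h·S_h = 1120·1.2 = 1344.00
Σ N_h S_h = 1504.00
n for stratum Coastal = 159·160.00/1504.00 = 16.915 → 17

17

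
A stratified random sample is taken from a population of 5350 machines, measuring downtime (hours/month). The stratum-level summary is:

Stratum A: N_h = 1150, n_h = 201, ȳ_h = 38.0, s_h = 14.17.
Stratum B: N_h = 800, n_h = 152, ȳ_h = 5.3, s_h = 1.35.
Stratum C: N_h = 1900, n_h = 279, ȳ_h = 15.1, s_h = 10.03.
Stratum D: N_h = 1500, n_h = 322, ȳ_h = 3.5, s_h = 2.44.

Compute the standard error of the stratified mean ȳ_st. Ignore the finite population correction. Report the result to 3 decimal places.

V̂(ȳ_st) = Σ W_h² s_h²/n_h, with W_h = N_h/N and N = 5350:
  stratum A: (1150/5350)²·14.17²/201 = 0.0461564
  stratum B: (800/5350)²·1.35²/152 = 0.0002681
  stratum C: (1900/5350)²·10.03²/279 = 0.0454776
  stratum D: (1500/5350)²·2.44²/322 = 0.00145345
V̂(ȳ_st) = 0.0933555
SE(ȳ_st) = √0.0933555 = 0.305541

SE(ȳ_st) ≈ 0.306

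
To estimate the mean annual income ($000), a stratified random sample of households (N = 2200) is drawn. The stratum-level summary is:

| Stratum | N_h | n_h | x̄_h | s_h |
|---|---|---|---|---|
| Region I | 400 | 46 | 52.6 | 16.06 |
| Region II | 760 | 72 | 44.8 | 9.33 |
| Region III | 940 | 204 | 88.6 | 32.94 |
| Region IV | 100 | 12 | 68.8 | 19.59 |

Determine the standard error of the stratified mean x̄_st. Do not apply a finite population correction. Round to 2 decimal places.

V̂(x̄_st) = Σ W_h² s_h²/n_h, with W_h = N_h/N and N = 2200:
  stratum Region I: (400/2200)²·16.06²/46 = 0.185357
  stratum Region II: (760/2200)²·9.33²/72 = 0.144282
  stratum Region III: (940/2200)²·32.94²/204 = 0.971018
  stratum Region IV: (100/2200)²·19.59²/12 = 0.0660758
V̂(x̄_st) = 1.36673
SE(x̄_st) = √1.36673 = 1.16907

SE(x̄_st) ≈ 1.17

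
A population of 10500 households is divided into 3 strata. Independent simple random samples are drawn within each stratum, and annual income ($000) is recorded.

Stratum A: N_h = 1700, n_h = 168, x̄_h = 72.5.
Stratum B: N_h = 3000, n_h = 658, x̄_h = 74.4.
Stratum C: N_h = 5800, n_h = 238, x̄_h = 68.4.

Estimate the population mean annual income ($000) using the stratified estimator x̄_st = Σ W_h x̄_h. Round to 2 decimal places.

x̄_st ≈ 70.78

N = Σ N_h = 10500. Stratum weights W_h = N_h/N.
x̄_st = (1700·72.5 + 3000·74.4 + 5800·68.4) / 10500 = 70.7781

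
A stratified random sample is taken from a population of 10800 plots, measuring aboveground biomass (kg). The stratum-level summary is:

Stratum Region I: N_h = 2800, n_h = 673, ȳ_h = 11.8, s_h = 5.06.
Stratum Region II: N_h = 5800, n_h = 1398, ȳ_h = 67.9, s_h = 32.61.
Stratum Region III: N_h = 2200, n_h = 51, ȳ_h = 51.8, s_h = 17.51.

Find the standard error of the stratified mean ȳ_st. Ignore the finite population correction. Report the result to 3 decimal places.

V̂(ȳ_st) = Σ W_h² s_h²/n_h, with W_h = N_h/N and N = 10800:
  stratum Region I: (2800/10800)²·5.06²/673 = 0.00255714
  stratum Region II: (5800/10800)²·32.61²/1398 = 0.219383
  stratum Region III: (2200/10800)²·17.51²/51 = 0.249459
V̂(ȳ_st) = 0.4714
SE(ȳ_st) = √0.4714 = 0.686585

SE(ȳ_st) ≈ 0.687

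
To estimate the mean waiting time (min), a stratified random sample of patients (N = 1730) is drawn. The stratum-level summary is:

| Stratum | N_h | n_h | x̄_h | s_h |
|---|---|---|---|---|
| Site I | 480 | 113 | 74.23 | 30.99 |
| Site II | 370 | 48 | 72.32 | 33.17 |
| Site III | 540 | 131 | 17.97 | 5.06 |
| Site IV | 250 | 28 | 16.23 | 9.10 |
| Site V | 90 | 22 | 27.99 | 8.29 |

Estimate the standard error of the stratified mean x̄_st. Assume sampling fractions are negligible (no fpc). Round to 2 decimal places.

V̂(x̄_st) = Σ W_h² s_h²/n_h, with W_h = N_h/N and N = 1730:
  stratum Site I: (480/1730)²·30.99²/113 = 0.654267
  stratum Site II: (370/1730)²·33.17²/48 = 1.04848
  stratum Site III: (540/1730)²·5.06²/131 = 0.0190425
  stratum Site IV: (250/1730)²·9.10²/28 = 0.0617608
  stratum Site V: (90/1730)²·8.29²/22 = 0.00845433
V̂(x̄_st) = 1.79201
SE(x̄_st) = √1.79201 = 1.33866

SE(x̄_st) ≈ 1.34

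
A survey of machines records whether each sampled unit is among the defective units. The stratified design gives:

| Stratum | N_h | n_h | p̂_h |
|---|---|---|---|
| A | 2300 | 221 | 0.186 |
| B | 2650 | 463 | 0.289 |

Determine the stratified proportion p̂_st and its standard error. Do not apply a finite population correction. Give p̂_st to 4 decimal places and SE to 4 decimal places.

p̂_st ≈ 0.2411, SE ≈ 0.0166

N = 4950; stratum weights W_h = N_h/N.
p̂_st = Σ W_h p̂_h = (2300·0.186 + 2650·0.289)/4950 = 0.24114
V̂(p̂_st) = Σ W_h² p̂_h(1−p̂_h)/(n_h−1):
  stratum A: (2300/4950)²·0.186·0.814/220 = 0.00014858
  stratum B: (2650/4950)²·0.289·0.711/462 = 0.00012747
V̂(p̂_st) = 0.00027605; SE = √V̂ = 0.0166147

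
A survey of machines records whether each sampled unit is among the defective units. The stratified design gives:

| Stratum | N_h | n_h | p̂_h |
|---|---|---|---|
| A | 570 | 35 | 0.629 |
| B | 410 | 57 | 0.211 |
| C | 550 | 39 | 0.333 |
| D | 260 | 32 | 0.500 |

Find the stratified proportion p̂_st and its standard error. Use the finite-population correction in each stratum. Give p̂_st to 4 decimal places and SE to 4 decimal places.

p̂_st ≈ 0.4236, SE ≈ 0.0381

N = 1790; stratum weights W_h = N_h/N.
p̂_st = Σ W_h p̂_h = (570·0.629 + 410·0.211 + 550·0.333 + 260·0.500)/1790 = 0.42357
V̂(p̂_st) = Σ W_h² (1 − n_h/N_h) p̂_h(1−p̂_h)/(n_h−1):
  stratum A: (570/1790)²·(1 − 35/570)·0.629·0.371/34 = 0.000653233
  stratum B: (410/1790)²·(1 − 57/410)·0.211·0.789/56 = 0.000134284
  stratum C: (550/1790)²·(1 − 39/550)·0.333·0.667/38 = 0.000512701
  stratum D: (260/1790)²·(1 − 32/260)·0.500·0.500/31 = 0.000149204
V̂(p̂_st) = 0.00144942; SE = √V̂ = 0.0380713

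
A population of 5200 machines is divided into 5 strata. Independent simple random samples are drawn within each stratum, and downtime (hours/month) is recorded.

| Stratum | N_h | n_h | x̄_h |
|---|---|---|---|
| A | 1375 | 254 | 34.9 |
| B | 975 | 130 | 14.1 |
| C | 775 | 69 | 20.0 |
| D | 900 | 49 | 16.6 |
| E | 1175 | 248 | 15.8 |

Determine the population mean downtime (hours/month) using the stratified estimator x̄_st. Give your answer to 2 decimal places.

N = Σ N_h = 5200. Stratum weights W_h = N_h/N.
x̄_st = (1375·34.9 + 975·14.1 + 775·20.0 + 900·16.6 + 1175·15.8) / 5200 = 21.2962

x̄_st ≈ 21.30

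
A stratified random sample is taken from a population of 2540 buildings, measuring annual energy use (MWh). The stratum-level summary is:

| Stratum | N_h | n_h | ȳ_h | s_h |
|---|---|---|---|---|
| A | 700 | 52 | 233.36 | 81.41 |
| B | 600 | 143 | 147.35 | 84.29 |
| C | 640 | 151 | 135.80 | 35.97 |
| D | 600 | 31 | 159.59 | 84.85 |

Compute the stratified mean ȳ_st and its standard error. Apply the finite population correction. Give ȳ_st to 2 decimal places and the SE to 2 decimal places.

ȳ_st = Σ W_h ȳ_h = (700·233.36 + 600·147.35 + 640·135.80 + 600·159.59)/2540 = 171.03465
V̂(ȳ_st) = Σ W_h² (1 − n_h/N_h) s_h²/n_h, with W_h = N_h/N and N = 2540:
  stratum A: (700/2540)²·(1 − 52/700)·81.41²/52 = 8.96103
  stratum B: (600/2540)²·(1 − 143/600)·84.29²/143 = 2.11162
  stratum C: (640/2540)²·(1 − 151/640)·35.97²/151 = 0.415648
  stratum D: (600/2540)²·(1 − 31/600)·84.85²/31 = 12.2896
V̂(ȳ_st) = 23.7779
SE(ȳ_st) = √23.7779 = 4.87626

ȳ_st ≈ 171.03, SE ≈ 4.88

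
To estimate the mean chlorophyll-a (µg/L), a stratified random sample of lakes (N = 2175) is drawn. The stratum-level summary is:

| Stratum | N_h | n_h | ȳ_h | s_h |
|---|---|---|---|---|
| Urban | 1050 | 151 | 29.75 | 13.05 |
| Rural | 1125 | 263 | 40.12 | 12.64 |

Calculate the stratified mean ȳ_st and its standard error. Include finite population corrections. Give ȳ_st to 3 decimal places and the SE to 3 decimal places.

ȳ_st ≈ 35.114, SE ≈ 0.591

ȳ_st = Σ W_h ȳ_h = (1050·29.75 + 1125·40.12)/2175 = 35.11379
V̂(ȳ_st) = Σ W_h² (1 − n_h/N_h) s_h²/n_h, with W_h = N_h/N and N = 2175:
  stratum Urban: (1050/2175)²·(1 − 151/1050)·13.05²/151 = 0.225048
  stratum Rural: (1125/2175)²·(1 − 263/1125)·12.64²/263 = 0.124532
V̂(ȳ_st) = 0.349579
SE(ȳ_st) = √0.349579 = 0.591252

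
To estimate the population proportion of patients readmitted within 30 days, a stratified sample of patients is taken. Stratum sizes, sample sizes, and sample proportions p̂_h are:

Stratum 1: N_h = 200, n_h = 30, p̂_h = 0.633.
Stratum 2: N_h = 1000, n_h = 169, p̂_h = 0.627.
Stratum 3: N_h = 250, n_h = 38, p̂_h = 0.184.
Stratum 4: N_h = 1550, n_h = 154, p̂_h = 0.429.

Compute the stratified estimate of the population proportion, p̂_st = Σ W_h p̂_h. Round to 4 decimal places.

N = 3000; stratum weights W_h = N_h/N.
p̂_st = Σ W_h p̂_h = (200·0.633 + 1000·0.627 + 250·0.184 + 1550·0.429)/3000 = 0.48818

p̂_st ≈ 0.4882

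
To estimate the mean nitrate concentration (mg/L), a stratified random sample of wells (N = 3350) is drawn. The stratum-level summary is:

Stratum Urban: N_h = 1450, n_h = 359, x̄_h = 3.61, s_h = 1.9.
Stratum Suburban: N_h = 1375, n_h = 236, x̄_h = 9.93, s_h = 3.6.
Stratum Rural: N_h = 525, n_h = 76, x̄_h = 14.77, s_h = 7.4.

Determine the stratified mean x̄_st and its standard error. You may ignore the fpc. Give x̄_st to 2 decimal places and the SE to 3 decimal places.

x̄_st ≈ 7.95, SE ≈ 0.170

x̄_st = Σ W_h x̄_h = (1450·3.61 + 1375·9.93 + 525·14.77)/3350 = 7.95299
V̂(x̄_st) = Σ W_h² s_h²/n_h, with W_h = N_h/N and N = 3350:
  stratum Urban: (1450/3350)²·1.9²/359 = 0.00188391
  stratum Suburban: (1375/3350)²·3.6²/236 = 0.00925143
  stratum Rural: (525/3350)²·7.4²/76 = 0.0176962
V̂(x̄_st) = 0.0288315
SE(x̄_st) = √0.0288315 = 0.169798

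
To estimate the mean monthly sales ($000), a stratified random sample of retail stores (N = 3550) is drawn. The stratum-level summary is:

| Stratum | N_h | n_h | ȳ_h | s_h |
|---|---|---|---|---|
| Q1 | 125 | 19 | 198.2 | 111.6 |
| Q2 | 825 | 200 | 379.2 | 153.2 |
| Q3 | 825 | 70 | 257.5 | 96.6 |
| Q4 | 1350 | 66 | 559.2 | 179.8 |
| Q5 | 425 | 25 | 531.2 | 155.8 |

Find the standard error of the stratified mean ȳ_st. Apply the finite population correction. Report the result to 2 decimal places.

SE(ȳ_st) ≈ 9.62

V̂(ȳ_st) = Σ W_h² (1 − n_h/N_h) s_h²/n_h, with W_h = N_h/N and N = 3550:
  stratum Q1: (125/3550)²·(1 − 19/125)·111.6²/19 = 0.689182
  stratum Q2: (825/3550)²·(1 − 200/825)·153.2²/200 = 4.80137
  stratum Q3: (825/3550)²·(1 − 70/825)·96.6²/70 = 6.58871
  stratum Q4: (1350/3550)²·(1 − 66/1350)·179.8²/66 = 67.3717
  stratum Q5: (425/3550)²·(1 − 25/425)·155.8²/25 = 13.0975
V̂(ȳ_st) = 92.5484
SE(ȳ_st) = √92.5484 = 9.62021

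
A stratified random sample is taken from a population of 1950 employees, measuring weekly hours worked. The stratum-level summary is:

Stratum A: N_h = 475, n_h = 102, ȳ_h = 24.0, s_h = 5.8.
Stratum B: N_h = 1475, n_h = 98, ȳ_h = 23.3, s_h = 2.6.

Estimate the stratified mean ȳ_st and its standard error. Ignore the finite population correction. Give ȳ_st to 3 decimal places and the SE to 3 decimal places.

ȳ_st ≈ 23.471, SE ≈ 0.243

ȳ_st = Σ W_h ȳ_h = (475·24.0 + 1475·23.3)/1950 = 23.47051
V̂(ȳ_st) = Σ W_h² s_h²/n_h, with W_h = N_h/N and N = 1950:
  stratum A: (475/1950)²·5.8²/102 = 0.0195692
  stratum B: (1475/1950)²·2.6²/98 = 0.0394671
V̂(ȳ_st) = 0.0590364
SE(ȳ_st) = √0.0590364 = 0.242974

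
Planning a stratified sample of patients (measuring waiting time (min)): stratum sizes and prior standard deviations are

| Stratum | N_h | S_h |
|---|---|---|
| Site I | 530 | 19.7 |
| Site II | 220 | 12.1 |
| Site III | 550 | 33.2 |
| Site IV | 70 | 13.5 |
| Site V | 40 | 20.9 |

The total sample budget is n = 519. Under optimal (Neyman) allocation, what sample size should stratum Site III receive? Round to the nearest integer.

Neyman allocation: n_h = n · N_h S_h / Σ N_i S_i, with n = 519.
  stratum Site I: N_h·S_h = 530·19.7 = 10441.00
  stratum Site II: N_h·S_h = 220·12.1 = 2662.00
  stratum Site III: N_h·S_h = 550·33.2 = 18260.00
  stratum Site IV: N_h·S_h = 70·13.5 = 945.00
  stratum Site V: N_h·S_h = 40·20.9 = 836.00
Σ N_h S_h = 33144.00
n for stratum Site III = 519·18260.00/33144.00 = 285.932 → 286

286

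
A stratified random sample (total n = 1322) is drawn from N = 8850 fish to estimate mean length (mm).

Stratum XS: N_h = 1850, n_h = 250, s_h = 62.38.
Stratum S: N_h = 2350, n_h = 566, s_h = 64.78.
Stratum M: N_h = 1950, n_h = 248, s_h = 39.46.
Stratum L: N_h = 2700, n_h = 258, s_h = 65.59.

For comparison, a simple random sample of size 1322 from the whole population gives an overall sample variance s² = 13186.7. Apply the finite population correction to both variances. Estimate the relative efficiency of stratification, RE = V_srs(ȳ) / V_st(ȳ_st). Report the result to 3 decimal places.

RE ≈ 3.196

V̂(ȳ_st) = Σ W_h² (1 − n_h/N_h) s_h²/n_h, with W_h = N_h/N and N = 8850:
  stratum XS: (1850/8850)²·(1 − 250/1850)·62.38²/250 = 0.588242
  stratum S: (2350/8850)²·(1 − 566/2350)·64.78²/566 = 0.396864
  stratum M: (1950/8850)²·(1 − 248/1950)·39.46²/248 = 0.266054
  stratum L: (2700/8850)²·(1 − 258/2700)·65.59²/258 = 1.40371
V_st = 2.65487
V_srs = (1 − 1322/8850)·13186.7/1322 = 8.48479
Relative efficiency = V_srs / V_st = 8.48479/2.65487 = 3.1959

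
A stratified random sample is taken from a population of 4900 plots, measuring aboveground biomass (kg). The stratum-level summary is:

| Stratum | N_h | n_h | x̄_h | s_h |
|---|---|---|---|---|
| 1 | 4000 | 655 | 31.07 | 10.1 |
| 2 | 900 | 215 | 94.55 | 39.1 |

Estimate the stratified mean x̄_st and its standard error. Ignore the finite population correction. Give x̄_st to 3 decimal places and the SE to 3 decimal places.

x̄_st ≈ 42.730, SE ≈ 0.586

x̄_st = Σ W_h x̄_h = (4000·31.07 + 900·94.55)/4900 = 42.72959
V̂(x̄_st) = Σ W_h² s_h²/n_h, with W_h = N_h/N and N = 4900:
  stratum 1: (4000/4900)²·10.1²/655 = 0.103784
  stratum 2: (900/4900)²·39.1²/215 = 0.239888
V̂(x̄_st) = 0.343671
SE(x̄_st) = √0.343671 = 0.586235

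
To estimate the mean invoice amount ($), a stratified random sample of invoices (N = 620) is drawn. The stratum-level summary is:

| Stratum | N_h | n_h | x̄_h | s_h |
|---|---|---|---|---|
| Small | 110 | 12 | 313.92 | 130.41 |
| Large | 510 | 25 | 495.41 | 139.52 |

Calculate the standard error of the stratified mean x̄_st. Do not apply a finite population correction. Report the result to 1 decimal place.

SE(x̄_st) ≈ 23.9

V̂(x̄_st) = Σ W_h² s_h²/n_h, with W_h = N_h/N and N = 620:
  stratum Small: (110/620)²·130.41²/12 = 44.6111
  stratum Large: (510/620)²·139.52²/25 = 526.854
V̂(x̄_st) = 571.465
SE(x̄_st) = √571.465 = 23.9053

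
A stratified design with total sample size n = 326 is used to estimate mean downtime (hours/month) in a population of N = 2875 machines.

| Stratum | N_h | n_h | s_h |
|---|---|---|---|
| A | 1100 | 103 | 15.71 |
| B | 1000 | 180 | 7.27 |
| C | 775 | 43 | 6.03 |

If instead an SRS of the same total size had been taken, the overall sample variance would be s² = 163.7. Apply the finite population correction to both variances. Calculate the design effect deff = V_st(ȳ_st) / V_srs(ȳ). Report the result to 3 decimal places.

V̂(ȳ_st) = Σ W_h² (1 − n_h/N_h) s_h²/n_h, with W_h = N_h/N and N = 2875:
  stratum A: (1100/2875)²·(1 − 103/1100)·15.71²/103 = 0.317927
  stratum B: (1000/2875)²·(1 − 180/1000)·7.27²/180 = 0.0291296
  stratum C: (775/2875)²·(1 − 43/775)·6.03²/43 = 0.0580368
V_st = 0.405093
V_srs = (1 − 326/2875)·163.7/326 = 0.445208
deff = V_st / V_srs = 0.405093/0.445208 = 0.9099

deff ≈ 0.910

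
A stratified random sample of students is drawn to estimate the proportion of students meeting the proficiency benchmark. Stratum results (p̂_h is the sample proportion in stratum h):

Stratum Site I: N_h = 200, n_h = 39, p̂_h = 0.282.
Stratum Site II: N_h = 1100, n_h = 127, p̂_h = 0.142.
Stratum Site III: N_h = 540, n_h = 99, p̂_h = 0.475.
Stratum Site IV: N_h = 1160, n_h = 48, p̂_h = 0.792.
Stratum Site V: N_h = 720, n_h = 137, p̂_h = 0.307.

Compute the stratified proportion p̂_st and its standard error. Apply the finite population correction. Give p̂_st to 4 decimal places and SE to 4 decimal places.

N = 3720; stratum weights W_h = N_h/N.
p̂_st = Σ W_h p̂_h = (200·0.282 + 1100·0.142 + 540·0.475 + 1160·0.792 + 720·0.307)/3720 = 0.43249
V̂(p̂_st) = Σ W_h² (1 − n_h/N_h) p̂_h(1−p̂_h)/(n_h−1):
  stratum Site I: (200/3720)²·(1 − 39/200)·0.282·0.718/38 = 1.23982e-05
  stratum Site II: (1100/3720)²·(1 − 127/1100)·0.142·0.858/126 = 7.47868e-05
  stratum Site III: (540/3720)²·(1 − 99/540)·0.475·0.525/98 = 4.37898e-05
  stratum Site IV: (1160/3720)²·(1 − 48/1160)·0.792·0.208/47 = 0.000326714
  stratum Site V: (720/3720)²·(1 − 137/720)·0.307·0.693/136 = 4.74513e-05
V̂(p̂_st) = 0.00050514; SE = √V̂ = 0.0224753

p̂_st ≈ 0.4325, SE ≈ 0.0225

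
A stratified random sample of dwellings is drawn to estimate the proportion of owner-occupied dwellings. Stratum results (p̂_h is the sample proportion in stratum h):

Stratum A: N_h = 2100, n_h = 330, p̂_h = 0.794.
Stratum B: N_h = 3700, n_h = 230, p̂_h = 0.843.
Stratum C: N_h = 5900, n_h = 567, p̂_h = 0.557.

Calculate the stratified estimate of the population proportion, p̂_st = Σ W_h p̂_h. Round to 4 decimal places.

p̂_st ≈ 0.6900

N = 11700; stratum weights W_h = N_h/N.
p̂_st = Σ W_h p̂_h = (2100·0.794 + 3700·0.843 + 5900·0.557)/11700 = 0.68998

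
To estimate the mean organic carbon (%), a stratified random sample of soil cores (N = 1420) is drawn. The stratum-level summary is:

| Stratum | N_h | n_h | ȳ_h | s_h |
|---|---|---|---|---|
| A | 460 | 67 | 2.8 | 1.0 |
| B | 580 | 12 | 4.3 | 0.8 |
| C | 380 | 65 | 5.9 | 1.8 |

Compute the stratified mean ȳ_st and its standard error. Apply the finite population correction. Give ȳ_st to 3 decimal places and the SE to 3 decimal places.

ȳ_st ≈ 4.242, SE ≈ 0.114

ȳ_st = Σ W_h ȳ_h = (460·2.8 + 580·4.3 + 380·5.9)/1420 = 4.24225
V̂(ȳ_st) = Σ W_h² (1 − n_h/N_h) s_h²/n_h, with W_h = N_h/N and N = 1420:
  stratum A: (460/1420)²·(1 − 67/460)·1.0²/67 = 0.00133813
  stratum B: (580/1420)²·(1 − 12/580)·0.8²/12 = 0.00871362
  stratum C: (380/1420)²·(1 − 65/380)·1.8²/65 = 0.00295903
V̂(ȳ_st) = 0.0130108
SE(ȳ_st) = √0.0130108 = 0.114065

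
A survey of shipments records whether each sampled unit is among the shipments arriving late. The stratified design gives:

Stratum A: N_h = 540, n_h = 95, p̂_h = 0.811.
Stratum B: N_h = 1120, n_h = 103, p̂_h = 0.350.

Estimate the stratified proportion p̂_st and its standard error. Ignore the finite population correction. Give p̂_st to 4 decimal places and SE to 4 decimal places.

p̂_st ≈ 0.5000, SE ≈ 0.0345

N = 1660; stratum weights W_h = N_h/N.
p̂_st = Σ W_h p̂_h = (540·0.811 + 1120·0.350)/1660 = 0.49996
V̂(p̂_st) = Σ W_h² p̂_h(1−p̂_h)/(n_h−1):
  stratum A: (540/1660)²·0.811·0.189/94 = 0.000172554
  stratum B: (1120/1660)²·0.350·0.650/102 = 0.00101532
V̂(p̂_st) = 0.00118787; SE = √V̂ = 0.0344655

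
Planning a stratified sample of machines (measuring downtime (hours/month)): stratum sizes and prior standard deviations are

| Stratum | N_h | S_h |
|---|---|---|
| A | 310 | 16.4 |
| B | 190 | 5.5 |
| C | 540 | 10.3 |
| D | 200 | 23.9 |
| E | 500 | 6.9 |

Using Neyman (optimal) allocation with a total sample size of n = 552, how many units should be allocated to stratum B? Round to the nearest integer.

29

Neyman allocation: n_h = n · N_h S_h / Σ N_i S_i, with n = 552.
  stratum A: N_h·S_h = 310·16.4 = 5084.00
  stratum B: N_h·S_h = 190·5.5 = 1045.00
  stratum C: N_h·S_h = 540·10.3 = 5562.00
  stratum D: N_h·S_h = 200·23.9 = 4780.00
  stratum E: N_h·S_h = 500·6.9 = 3450.00
Σ N_h S_h = 19921.00
n for stratum B = 552·1045.00/19921.00 = 28.956 → 29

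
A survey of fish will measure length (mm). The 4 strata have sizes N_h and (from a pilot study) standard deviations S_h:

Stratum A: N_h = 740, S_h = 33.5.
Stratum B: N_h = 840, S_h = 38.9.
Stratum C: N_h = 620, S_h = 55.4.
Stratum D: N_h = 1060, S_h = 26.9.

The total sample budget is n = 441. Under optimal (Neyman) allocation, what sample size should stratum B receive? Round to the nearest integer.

120

Neyman allocation: n_h = n · N_h S_h / Σ N_i S_i, with n = 441.
  stratum A: N_h·S_h = 740·33.5 = 24790.00
  stratum B: N_h·S_h = 840·38.9 = 32676.00
  stratum C: N_h·S_h = 620·55.4 = 34348.00
  stratum D: N_h·S_h = 1060·26.9 = 28514.00
Σ N_h S_h = 120328.00
n for stratum B = 441·32676.00/120328.00 = 119.757 → 120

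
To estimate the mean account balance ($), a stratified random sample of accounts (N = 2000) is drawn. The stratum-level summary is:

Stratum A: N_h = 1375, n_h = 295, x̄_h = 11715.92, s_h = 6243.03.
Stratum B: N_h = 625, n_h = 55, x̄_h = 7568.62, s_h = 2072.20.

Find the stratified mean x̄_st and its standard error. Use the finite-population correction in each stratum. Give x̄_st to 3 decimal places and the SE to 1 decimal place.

x̄_st = Σ W_h x̄_h = (1375·11715.92 + 625·7568.62)/2000 = 10419.88875
V̂(x̄_st) = Σ W_h² (1 − n_h/N_h) s_h²/n_h, with W_h = N_h/N and N = 2000:
  stratum A: (1375/2000)²·(1 − 295/1375)·6243.03²/295 = 49049.6
  stratum B: (625/2000)²·(1 − 55/625)·2072.20²/55 = 6953.37
V̂(x̄_st) = 56003
SE(x̄_st) = √56003 = 236.649

x̄_st ≈ 10419.889, SE ≈ 236.6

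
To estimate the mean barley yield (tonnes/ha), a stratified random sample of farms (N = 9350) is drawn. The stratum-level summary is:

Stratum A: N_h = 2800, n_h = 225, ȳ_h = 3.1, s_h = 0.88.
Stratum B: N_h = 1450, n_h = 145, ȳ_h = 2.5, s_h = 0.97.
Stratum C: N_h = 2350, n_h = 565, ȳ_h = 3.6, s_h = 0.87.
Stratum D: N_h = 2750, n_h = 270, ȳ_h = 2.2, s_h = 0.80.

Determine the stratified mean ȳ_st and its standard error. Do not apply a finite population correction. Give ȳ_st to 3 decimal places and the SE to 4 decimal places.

ȳ_st = Σ W_h ȳ_h = (2800·3.1 + 1450·2.5 + 2350·3.6 + 2750·2.2)/9350 = 2.86791
V̂(ȳ_st) = Σ W_h² s_h²/n_h, with W_h = N_h/N and N = 9350:
  stratum A: (2800/9350)²·0.88²/225 = 0.000308657
  stratum B: (1450/9350)²·0.97²/145 = 0.000156059
  stratum C: (2350/9350)²·0.87²/565 = 8.46258e-05
  stratum D: (2750/9350)²·0.80²/270 = 0.000205049
V̂(ȳ_st) = 0.000754391
SE(ȳ_st) = √0.000754391 = 0.0274662

ȳ_st ≈ 2.868, SE ≈ 0.0275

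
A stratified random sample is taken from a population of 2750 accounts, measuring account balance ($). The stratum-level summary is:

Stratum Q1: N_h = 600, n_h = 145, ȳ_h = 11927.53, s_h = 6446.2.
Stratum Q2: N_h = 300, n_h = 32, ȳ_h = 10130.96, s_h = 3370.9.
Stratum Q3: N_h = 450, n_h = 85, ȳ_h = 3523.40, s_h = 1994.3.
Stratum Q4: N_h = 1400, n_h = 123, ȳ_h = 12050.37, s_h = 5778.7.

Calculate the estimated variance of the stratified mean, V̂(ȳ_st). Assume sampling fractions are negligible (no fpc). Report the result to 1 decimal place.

V̂(ȳ_st) = Σ W_h² s_h²/n_h, with W_h = N_h/N and N = 2750:
  stratum Q1: (600/2750)²·6446.2²/145 = 13642
  stratum Q2: (300/2750)²·3370.9²/32 = 4225.9
  stratum Q3: (450/2750)²·1994.3²/85 = 1252.92
  stratum Q4: (1400/2750)²·5778.7²/123 = 70363.2
V̂(ȳ_st) = 89484

V̂(ȳ_st) ≈ 89484.0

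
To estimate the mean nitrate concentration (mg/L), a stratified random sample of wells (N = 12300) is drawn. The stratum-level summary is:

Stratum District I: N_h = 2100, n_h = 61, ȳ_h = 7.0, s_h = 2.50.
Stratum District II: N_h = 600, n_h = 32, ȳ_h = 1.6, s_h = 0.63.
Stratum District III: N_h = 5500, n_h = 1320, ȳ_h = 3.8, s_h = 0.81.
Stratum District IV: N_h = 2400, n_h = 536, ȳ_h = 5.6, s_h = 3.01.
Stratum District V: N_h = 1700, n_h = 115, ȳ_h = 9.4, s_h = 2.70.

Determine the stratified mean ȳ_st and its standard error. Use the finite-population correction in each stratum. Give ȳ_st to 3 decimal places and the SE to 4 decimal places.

ȳ_st = Σ W_h ȳ_h = (2100·7.0 + 600·1.6 + 5500·3.8 + 2400·5.6 + 1700·9.4)/12300 = 5.36423
V̂(ȳ_st) = Σ W_h² (1 − n_h/N_h) s_h²/n_h, with W_h = N_h/N and N = 12300:
  stratum District I: (2100/12300)²·(1 − 61/2100)·2.50²/61 = 0.00289986
  stratum District II: (600/12300)²·(1 − 32/600)·0.63²/32 = 2.79396e-05
  stratum District III: (5500/12300)²·(1 − 1320/5500)·0.81²/1320 = 7.55309e-05
  stratum District IV: (2400/12300)²·(1 − 536/2400)·3.01²/536 = 0.000499822
  stratum District V: (1700/12300)²·(1 − 115/1700)·2.70²/115 = 0.00112901
V̂(ȳ_st) = 0.00463216
SE(ȳ_st) = √0.00463216 = 0.06806

ȳ_st ≈ 5.364, SE ≈ 0.0681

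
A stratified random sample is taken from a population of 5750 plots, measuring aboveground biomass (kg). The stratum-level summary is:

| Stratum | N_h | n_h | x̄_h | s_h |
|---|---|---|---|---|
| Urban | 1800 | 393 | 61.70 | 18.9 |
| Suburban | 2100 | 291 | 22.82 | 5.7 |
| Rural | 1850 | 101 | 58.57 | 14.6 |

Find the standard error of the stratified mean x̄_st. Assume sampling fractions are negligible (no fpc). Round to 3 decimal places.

V̂(x̄_st) = Σ W_h² s_h²/n_h, with W_h = N_h/N and N = 5750:
  stratum Urban: (1800/5750)²·18.9²/393 = 0.0890718
  stratum Suburban: (2100/5750)²·5.7²/291 = 0.0148922
  stratum Rural: (1850/5750)²·14.6²/101 = 0.21847
V̂(x̄_st) = 0.322434
SE(x̄_st) = √0.322434 = 0.567833

SE(x̄_st) ≈ 0.568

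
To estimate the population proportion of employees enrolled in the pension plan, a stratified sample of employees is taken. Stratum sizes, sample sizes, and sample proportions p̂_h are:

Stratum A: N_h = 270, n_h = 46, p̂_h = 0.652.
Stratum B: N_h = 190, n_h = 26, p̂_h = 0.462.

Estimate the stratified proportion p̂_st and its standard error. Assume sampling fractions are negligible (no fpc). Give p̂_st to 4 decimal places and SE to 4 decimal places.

p̂_st ≈ 0.5735, SE ≈ 0.0586

N = 460; stratum weights W_h = N_h/N.
p̂_st = Σ W_h p̂_h = (270·0.652 + 190·0.462)/460 = 0.57352
V̂(p̂_st) = Σ W_h² p̂_h(1−p̂_h)/(n_h−1):
  stratum A: (270/460)²·0.652·0.348/45 = 0.00173711
  stratum B: (190/460)²·0.462·0.538/25 = 0.0016962
V̂(p̂_st) = 0.0034333; SE = √V̂ = 0.0585944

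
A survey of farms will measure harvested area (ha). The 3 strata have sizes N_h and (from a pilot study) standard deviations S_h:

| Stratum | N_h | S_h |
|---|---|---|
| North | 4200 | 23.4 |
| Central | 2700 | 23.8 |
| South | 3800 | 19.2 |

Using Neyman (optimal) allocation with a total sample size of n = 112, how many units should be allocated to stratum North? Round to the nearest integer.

Neyman allocation: n_h = n · N_h S_h / Σ N_i S_i, with n = 112.
  stratum North: N_h·S_h = 4200·23.4 = 98280.00
  stratum Central: N_h·S_h = 2700·23.8 = 64260.00
  stratum South: N_h·S_h = 3800·19.2 = 72960.00
Σ N_h S_h = 235500.00
n for stratum North = 112·98280.00/235500.00 = 46.740 → 47

47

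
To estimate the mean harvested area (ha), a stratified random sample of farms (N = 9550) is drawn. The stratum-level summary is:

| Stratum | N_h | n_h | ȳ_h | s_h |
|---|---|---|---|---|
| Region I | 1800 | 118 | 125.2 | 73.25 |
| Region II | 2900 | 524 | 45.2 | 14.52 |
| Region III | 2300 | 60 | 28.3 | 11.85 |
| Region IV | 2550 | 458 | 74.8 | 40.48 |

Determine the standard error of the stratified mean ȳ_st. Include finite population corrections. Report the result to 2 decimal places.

SE(ȳ_st) ≈ 1.37

V̂(ȳ_st) = Σ W_h² (1 − n_h/N_h) s_h²/n_h, with W_h = N_h/N and N = 9550:
  stratum Region I: (1800/9550)²·(1 − 118/1800)·73.25²/118 = 1.50947
  stratum Region II: (2900/9550)²·(1 − 524/2900)·14.52²/524 = 0.0303976
  stratum Region III: (2300/9550)²·(1 − 60/2300)·11.85²/60 = 0.132207
  stratum Region IV: (2550/9550)²·(1 − 458/2550)·40.48²/458 = 0.209272
V̂(ȳ_st) = 1.88135
SE(ȳ_st) = √1.88135 = 1.37162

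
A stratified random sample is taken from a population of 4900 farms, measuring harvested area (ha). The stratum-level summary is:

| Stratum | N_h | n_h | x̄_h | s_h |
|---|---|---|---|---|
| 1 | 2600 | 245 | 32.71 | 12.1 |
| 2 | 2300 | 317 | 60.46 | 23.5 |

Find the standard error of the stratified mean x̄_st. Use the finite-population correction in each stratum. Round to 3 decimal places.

V̂(x̄_st) = Σ W_h² (1 − n_h/N_h) s_h²/n_h, with W_h = N_h/N and N = 4900:
  stratum 1: (2600/4900)²·(1 − 245/2600)·12.1²/245 = 0.152397
  stratum 2: (2300/4900)²·(1 − 317/2300)·23.5²/317 = 0.330929
V̂(x̄_st) = 0.483326
SE(x̄_st) = √0.483326 = 0.695217

SE(x̄_st) ≈ 0.695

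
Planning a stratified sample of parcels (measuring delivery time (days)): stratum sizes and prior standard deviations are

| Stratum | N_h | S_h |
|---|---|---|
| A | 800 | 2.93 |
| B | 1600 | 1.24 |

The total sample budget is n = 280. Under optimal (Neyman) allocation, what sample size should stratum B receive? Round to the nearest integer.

128

Neyman allocation: n_h = n · N_h S_h / Σ N_i S_i, with n = 280.
  stratum A: N_h·S_h = 800·2.93 = 2344.00
  stratum B: N_h·S_h = 1600·1.24 = 1984.00
Σ N_h S_h = 4328.00
n for stratum B = 280·1984.00/4328.00 = 128.355 → 128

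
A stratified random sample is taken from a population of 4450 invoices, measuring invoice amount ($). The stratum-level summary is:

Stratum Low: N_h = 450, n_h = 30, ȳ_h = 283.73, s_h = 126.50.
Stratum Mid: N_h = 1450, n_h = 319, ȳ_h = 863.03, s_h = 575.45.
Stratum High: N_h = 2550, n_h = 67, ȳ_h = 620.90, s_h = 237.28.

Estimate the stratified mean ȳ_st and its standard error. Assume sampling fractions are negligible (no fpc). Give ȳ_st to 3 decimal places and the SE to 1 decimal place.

ȳ_st ≈ 665.700, SE ≈ 19.8

ȳ_st = Σ W_h ȳ_h = (450·283.73 + 1450·863.03 + 2550·620.90)/4450 = 665.70045
V̂(ȳ_st) = Σ W_h² s_h²/n_h, with W_h = N_h/N and N = 4450:
  stratum Low: (450/4450)²·126.50²/30 = 5.45462
  stratum Mid: (1450/4450)²·575.45²/319 = 110.215
  stratum High: (2550/4450)²·237.28²/67 = 275.936
V̂(ȳ_st) = 391.605
SE(ȳ_st) = √391.605 = 19.789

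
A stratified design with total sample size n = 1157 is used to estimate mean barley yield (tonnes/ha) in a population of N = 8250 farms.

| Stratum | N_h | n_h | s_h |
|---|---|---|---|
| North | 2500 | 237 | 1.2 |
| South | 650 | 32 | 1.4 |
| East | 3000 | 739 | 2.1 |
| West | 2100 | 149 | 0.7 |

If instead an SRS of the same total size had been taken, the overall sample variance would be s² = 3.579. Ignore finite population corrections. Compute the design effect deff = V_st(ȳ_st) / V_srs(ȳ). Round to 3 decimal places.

V̂(ȳ_st) = Σ W_h² s_h²/n_h, with W_h = N_h/N and N = 8250:
  stratum North: (2500/8250)²·1.2²/237 = 0.000557938
  stratum South: (650/8250)²·1.4²/32 = 0.000380211
  stratum East: (3000/8250)²·2.1²/739 = 0.000789094
  stratum West: (2100/8250)²·0.7²/149 = 0.000213079
V_st = 0.00194032
V_srs = s²/n = 3.579/1157 = 0.00309334
deff = V_st / V_srs = 0.00194032/0.00309334 = 0.6273

deff ≈ 0.627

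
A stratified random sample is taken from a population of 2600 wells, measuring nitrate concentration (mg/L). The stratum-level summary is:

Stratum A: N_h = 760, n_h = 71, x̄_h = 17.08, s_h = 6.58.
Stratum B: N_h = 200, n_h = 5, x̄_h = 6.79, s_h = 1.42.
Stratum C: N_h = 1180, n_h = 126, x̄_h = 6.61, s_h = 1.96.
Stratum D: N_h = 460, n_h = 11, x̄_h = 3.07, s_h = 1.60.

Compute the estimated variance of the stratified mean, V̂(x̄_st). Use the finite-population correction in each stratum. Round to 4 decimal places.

V̂(x̄_st) = Σ W_h² (1 − n_h/N_h) s_h²/n_h, with W_h = N_h/N and N = 2600:
  stratum A: (760/2600)²·(1 − 71/760)·6.58²/71 = 0.0472367
  stratum B: (200/2600)²·(1 − 5/200)·1.42²/5 = 0.00232662
  stratum C: (1180/2600)²·(1 − 126/1180)·1.96²/126 = 0.00560941
  stratum D: (460/2600)²·(1 − 11/460)·1.60²/11 = 0.00711058
V̂(x̄_st) = 0.0622833

V̂(x̄_st) ≈ 0.0623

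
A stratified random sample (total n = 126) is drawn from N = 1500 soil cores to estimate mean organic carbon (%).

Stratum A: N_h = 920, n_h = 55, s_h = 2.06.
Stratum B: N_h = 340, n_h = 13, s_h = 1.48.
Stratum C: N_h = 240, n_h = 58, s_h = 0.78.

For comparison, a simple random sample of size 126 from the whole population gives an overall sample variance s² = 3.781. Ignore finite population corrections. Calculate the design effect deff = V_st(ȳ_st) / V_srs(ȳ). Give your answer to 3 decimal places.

V̂(ȳ_st) = Σ W_h² s_h²/n_h, with W_h = N_h/N and N = 1500:
  stratum A: (920/1500)²·2.06²/55 = 0.0290245
  stratum B: (340/1500)²·1.48²/13 = 0.00865676
  stratum C: (240/1500)²·0.78²/58 = 0.000268535
V_st = 0.0379498
V_srs = s²/n = 3.781/126 = 0.0300079
deff = V_st / V_srs = 0.0379498/0.0300079 = 1.2647

deff ≈ 1.265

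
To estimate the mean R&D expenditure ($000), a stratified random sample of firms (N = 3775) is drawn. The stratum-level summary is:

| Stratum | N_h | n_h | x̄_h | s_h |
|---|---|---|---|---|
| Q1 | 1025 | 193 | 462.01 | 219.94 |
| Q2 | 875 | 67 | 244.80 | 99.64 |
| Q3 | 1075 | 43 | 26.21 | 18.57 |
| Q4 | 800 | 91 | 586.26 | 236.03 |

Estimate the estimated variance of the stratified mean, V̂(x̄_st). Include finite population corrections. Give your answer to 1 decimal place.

V̂(x̄_st) = Σ W_h² (1 − n_h/N_h) s_h²/n_h, with W_h = N_h/N and N = 3775:
  stratum Q1: (1025/3775)²·(1 − 193/1025)·219.94²/193 = 14.9991
  stratum Q2: (875/3775)²·(1 − 67/875)·99.64²/67 = 7.35154
  stratum Q3: (1075/3775)²·(1 − 43/1075)·18.57²/43 = 0.624323
  stratum Q4: (800/3775)²·(1 − 91/800)·236.03²/91 = 24.3666
V̂(x̄_st) = 47.3416

V̂(x̄_st) ≈ 47.3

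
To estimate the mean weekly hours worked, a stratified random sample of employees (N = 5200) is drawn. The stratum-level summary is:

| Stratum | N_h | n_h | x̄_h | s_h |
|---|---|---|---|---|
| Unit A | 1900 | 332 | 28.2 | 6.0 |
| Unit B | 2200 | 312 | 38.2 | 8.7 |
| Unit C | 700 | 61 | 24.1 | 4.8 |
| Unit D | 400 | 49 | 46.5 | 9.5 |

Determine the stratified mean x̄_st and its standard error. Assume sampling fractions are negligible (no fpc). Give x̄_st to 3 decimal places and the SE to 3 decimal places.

x̄_st ≈ 33.287, SE ≈ 0.275

x̄_st = Σ W_h x̄_h = (1900·28.2 + 2200·38.2 + 700·24.1 + 400·46.5)/5200 = 33.28654
V̂(x̄_st) = Σ W_h² s_h²/n_h, with W_h = N_h/N and N = 5200:
  stratum Unit A: (1900/5200)²·6.0²/332 = 0.0144765
  stratum Unit B: (2200/5200)²·8.7²/312 = 0.0434233
  stratum Unit C: (700/5200)²·4.8²/61 = 0.0068445
  stratum Unit D: (400/5200)²·9.5²/49 = 0.0108984
V̂(x̄_st) = 0.0756428
SE(x̄_st) = √0.0756428 = 0.275032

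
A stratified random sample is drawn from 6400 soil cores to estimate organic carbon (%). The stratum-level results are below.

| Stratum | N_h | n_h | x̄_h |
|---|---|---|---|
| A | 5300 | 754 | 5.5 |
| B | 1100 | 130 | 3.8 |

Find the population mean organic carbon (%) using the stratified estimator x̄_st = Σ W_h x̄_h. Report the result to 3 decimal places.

x̄_st ≈ 5.208

N = Σ N_h = 6400. Stratum weights W_h = N_h/N.
x̄_st = (5300·5.5 + 1100·3.8) / 6400 = 5.20781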